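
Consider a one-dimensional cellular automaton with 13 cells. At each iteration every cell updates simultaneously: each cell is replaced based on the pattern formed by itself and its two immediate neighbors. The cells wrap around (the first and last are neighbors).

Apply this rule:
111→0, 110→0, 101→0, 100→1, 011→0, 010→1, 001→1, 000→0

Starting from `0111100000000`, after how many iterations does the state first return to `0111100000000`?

iteration 1: 1000010000000
iteration 2: 1100111000001
iteration 3: 0011000100010
iteration 4: 0100101110111
iteration 5: 0111100000000

5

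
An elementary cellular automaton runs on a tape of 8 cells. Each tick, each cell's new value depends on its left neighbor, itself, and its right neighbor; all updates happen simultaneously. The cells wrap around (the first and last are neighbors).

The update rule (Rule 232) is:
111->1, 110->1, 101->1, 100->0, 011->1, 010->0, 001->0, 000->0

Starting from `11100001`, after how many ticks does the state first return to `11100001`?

11100001

1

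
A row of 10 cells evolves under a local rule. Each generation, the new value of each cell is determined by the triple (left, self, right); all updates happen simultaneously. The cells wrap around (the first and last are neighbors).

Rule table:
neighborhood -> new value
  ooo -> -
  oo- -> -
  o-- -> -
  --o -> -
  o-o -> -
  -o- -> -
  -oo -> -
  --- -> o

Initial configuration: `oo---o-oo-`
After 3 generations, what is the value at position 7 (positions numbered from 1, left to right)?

-

---o------
oo---ooooo
---o------
position 7 holds -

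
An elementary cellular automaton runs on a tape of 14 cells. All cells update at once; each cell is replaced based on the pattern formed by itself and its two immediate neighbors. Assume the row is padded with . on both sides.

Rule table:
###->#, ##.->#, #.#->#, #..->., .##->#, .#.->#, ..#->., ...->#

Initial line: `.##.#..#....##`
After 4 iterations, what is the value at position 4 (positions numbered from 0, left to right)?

#

.####..#.##.##
.####..#######
.####..#######  (fixed point — unchanged through iteration 4)
position 4 holds #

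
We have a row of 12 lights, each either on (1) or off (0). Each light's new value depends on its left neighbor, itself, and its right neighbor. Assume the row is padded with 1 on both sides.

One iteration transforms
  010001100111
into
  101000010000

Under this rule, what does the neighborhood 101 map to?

1

At position 0 the neighborhood is 101; the next row has 1 there.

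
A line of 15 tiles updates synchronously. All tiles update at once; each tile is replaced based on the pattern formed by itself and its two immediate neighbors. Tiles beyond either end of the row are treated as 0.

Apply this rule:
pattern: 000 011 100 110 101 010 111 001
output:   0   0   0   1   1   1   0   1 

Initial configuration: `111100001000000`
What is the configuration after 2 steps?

001100101000000

000100011000000
001100101000000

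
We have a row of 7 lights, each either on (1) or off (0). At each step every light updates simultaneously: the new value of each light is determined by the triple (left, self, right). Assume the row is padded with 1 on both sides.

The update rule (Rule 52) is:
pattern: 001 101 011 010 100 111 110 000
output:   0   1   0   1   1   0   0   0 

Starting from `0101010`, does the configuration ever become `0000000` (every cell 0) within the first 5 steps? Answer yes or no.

1111111
0000000
all cells are 0 at step 2

yes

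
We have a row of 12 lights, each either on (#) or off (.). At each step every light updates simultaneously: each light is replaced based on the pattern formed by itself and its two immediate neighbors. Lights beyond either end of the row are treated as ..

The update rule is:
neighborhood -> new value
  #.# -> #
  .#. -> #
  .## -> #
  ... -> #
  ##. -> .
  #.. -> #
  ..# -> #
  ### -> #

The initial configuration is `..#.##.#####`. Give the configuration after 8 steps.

step 1: #####.#####.
step 2: ####.#####.#
step 3: ###.#####.##
step 4: ##.#####.##.
step 5: #.#####.##.#
step 6: ######.##.##
step 7: #####.##.##.
step 8: ####.##.##.#

####.##.##.#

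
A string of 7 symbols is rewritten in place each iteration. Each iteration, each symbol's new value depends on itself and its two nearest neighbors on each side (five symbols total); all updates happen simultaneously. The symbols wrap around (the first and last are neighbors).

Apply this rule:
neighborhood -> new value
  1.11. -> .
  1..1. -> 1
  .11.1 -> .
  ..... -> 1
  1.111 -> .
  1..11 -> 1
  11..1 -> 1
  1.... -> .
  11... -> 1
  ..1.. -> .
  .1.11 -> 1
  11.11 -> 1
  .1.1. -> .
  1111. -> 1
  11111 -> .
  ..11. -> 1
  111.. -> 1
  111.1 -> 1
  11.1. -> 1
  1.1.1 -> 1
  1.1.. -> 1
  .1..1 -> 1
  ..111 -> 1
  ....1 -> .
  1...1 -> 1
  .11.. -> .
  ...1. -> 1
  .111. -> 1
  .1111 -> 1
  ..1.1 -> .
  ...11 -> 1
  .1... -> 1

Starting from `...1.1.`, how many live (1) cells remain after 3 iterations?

4

..1..11
11.111.
..1.111
count of 1: 4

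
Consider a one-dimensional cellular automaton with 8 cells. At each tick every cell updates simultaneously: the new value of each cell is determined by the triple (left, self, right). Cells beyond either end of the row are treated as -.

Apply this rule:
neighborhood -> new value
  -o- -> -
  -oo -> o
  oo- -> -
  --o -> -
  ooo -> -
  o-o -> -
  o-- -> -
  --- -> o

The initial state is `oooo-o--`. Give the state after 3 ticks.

o------o
--oooo--
o-o----o

o-o----o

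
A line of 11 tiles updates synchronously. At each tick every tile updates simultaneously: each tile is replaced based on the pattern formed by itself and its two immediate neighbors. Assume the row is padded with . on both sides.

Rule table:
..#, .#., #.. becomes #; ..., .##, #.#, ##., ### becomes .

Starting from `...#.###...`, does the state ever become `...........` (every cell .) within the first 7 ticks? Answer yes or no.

no

..##....#..
.#..#..###.
#######...#
.......#.##
......##...
.....#..#..
....######.
tick 7 is ....######., still not uniform .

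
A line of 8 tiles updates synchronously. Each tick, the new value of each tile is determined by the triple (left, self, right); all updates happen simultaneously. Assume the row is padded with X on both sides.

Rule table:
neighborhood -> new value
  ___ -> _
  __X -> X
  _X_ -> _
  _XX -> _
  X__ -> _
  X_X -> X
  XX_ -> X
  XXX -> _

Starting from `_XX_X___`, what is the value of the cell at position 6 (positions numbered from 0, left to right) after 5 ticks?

_

X_XX___X
XX_X__X_
_XX__X_X
X_X_X_X_
XX_X_X_X
position 6 holds _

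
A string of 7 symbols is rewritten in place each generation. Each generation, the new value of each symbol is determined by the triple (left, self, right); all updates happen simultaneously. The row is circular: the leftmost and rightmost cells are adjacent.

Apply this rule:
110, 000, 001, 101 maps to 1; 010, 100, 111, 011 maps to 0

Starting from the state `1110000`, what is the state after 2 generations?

0101001

generation 1: 0010111
generation 2: 0101001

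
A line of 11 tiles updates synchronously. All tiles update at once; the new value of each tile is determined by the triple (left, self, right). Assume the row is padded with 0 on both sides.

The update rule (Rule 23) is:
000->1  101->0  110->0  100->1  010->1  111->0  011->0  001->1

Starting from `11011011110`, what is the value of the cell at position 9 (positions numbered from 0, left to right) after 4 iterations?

iteration 1: 00000000001
iteration 2: 11111111111
iteration 3: 00000000000
iteration 4: 11111111111
position 9 holds 1

1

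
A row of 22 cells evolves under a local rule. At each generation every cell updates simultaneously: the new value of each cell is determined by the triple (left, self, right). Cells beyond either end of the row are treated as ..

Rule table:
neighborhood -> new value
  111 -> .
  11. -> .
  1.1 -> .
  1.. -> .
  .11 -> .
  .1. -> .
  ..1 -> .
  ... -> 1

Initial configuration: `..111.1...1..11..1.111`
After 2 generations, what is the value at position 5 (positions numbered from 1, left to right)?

generation 1: 1.......1.............
generation 2: ..11111...111111111111
position 5 holds 1

1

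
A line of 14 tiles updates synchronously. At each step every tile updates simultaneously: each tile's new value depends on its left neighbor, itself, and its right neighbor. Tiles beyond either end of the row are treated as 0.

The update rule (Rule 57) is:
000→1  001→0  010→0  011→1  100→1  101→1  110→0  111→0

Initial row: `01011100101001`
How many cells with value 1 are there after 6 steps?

00110010010100
10101001001011
01010100100110
00101010010101
10010101001010
01001010100101
count of 1: 6

6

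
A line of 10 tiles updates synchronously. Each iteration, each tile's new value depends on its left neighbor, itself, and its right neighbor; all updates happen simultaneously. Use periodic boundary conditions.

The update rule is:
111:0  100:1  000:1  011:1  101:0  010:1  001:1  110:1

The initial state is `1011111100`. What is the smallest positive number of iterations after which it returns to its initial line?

iteration 1: 1010000111
iteration 2: 1011111100

2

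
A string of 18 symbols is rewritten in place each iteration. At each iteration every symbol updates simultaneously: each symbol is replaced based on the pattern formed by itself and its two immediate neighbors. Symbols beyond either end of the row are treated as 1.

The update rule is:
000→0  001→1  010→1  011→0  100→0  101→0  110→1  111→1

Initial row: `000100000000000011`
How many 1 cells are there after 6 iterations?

001100000000000101
010100000000001100
010100000000010101
010100000000110100
010100000001010101
010100000011010100
count of 1: 6

6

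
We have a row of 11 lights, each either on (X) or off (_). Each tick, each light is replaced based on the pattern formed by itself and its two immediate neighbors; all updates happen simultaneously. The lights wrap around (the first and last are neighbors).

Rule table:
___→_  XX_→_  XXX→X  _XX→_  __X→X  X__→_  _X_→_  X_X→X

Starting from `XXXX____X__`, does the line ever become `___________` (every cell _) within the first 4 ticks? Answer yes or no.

no

_XX____X__X
X_____X__X_
_____X__X_X
____X__X_X_
tick 4 is ____X__X_X_, still not uniform _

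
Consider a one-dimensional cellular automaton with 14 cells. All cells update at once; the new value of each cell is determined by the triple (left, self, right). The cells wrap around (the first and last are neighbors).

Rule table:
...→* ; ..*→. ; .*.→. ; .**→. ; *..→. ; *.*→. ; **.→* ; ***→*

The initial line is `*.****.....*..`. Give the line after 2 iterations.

**..**..**.***

iteration 1: ...***.***....
iteration 2: **..**..**.***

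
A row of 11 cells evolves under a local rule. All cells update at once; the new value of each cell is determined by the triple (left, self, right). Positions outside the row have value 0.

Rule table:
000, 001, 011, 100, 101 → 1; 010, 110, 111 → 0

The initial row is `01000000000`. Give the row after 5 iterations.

10111111111
01100000000
11011111111
10110000000
01101111111

01101111111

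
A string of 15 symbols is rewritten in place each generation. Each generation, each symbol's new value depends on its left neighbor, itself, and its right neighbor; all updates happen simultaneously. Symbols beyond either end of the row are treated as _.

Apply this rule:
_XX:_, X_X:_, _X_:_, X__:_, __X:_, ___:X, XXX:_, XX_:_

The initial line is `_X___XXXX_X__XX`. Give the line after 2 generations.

XX___XXXXXXXXXX

___X___________
XX___XXXXXXXXXX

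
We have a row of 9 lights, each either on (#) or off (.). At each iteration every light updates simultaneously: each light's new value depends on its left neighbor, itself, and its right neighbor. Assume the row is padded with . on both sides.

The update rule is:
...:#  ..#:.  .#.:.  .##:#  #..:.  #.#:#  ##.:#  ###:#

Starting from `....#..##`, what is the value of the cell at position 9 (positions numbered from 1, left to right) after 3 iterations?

iteration 1: ###....##
iteration 2: ###.##.##
iteration 3: #########
position 9 holds #

#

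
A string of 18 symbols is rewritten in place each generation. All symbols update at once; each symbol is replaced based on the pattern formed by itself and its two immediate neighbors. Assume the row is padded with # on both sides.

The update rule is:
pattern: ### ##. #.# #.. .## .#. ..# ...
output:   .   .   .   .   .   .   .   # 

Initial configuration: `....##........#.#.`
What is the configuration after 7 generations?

.##....######.....

.##....######.....
....##........###.
.##....######.....  (repeats generation 1; period 2)
generation 7: .##....######.....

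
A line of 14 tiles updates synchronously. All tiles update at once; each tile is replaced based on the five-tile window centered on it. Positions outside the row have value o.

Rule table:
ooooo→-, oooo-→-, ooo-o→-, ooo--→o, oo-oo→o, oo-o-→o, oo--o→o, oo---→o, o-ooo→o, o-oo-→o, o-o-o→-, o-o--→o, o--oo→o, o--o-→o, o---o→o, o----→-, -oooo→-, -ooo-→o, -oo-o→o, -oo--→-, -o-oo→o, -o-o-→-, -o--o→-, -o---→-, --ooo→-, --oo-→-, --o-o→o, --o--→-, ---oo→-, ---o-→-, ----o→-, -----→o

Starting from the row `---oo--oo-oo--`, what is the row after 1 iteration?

oo---oo-ooo-oo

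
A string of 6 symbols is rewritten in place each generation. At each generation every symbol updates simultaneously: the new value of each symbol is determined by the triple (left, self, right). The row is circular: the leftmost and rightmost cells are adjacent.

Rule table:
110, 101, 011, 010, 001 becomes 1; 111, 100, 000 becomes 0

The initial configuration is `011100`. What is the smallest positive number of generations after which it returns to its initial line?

9

110100
111101
000111
001101
011111
110001
010011
110111
011100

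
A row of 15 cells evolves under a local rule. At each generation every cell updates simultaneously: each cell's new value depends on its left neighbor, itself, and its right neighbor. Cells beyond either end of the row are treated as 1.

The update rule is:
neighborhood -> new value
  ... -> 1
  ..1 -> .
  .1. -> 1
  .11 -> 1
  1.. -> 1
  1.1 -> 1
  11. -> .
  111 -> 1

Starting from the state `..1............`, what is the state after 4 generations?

1.111111111111.
.111111111111.1
111111111111.11
11111111111.111

11111111111.111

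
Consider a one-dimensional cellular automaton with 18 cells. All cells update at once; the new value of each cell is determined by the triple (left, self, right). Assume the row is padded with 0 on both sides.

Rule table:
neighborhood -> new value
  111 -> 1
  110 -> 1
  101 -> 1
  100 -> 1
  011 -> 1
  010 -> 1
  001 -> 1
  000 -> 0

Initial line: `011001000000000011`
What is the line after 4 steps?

step 1: 111111100000000111
step 2: 111111110000001111
step 3: 111111111000011111
step 4: 111111111100111111

111111111100111111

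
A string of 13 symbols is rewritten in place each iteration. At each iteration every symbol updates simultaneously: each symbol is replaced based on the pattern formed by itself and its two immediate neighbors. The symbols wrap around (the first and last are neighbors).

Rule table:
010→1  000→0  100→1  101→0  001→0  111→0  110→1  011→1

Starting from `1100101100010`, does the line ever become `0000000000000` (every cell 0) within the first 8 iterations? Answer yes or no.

no

1110101110010
1010101011010
1010101011010  (fixed point — unchanged through iteration 8)
iteration 8 is 1010101011010, still not uniform 0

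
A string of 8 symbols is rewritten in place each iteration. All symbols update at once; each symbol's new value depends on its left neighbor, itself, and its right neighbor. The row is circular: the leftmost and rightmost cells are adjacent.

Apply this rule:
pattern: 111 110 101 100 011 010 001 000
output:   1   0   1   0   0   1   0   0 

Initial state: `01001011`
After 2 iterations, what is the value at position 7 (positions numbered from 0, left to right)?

0

11001100
00000000
position 7 holds 0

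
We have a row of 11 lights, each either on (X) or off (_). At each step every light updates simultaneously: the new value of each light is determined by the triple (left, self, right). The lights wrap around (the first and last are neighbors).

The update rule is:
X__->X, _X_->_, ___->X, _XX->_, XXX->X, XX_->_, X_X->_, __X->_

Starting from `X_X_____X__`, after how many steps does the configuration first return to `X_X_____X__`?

step 1: ___XXXX__X_
step 2: XX__XX_X__X
step 3: X_X_____X__

3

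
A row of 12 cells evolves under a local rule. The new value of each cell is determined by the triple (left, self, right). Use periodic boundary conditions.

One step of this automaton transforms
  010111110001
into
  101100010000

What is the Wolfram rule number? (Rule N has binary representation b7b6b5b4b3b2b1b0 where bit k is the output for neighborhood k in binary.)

104

position 4: 111 → 0  (bit 7 = 0)
position 7: 110 → 1  (bit 6 = 1)
position 0: 101 → 1  (bit 5 = 1)
position 8: 100 → 0  (bit 4 = 0)
position 3: 011 → 1  (bit 3 = 1)
position 1: 010 → 0  (bit 2 = 0)
position 10: 001 → 0  (bit 1 = 0)
position 9: 000 → 0  (bit 0 = 0)
bits b7..b0 = 01101000 = 104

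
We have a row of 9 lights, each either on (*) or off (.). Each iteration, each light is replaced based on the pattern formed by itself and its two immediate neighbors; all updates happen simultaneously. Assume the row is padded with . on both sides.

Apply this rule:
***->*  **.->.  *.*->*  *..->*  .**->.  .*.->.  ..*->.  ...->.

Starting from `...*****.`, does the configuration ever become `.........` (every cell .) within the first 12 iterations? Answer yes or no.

yes

....***.*
.....*.*.
......*.*
.......*.
........*
.........
all cells are . at iteration 6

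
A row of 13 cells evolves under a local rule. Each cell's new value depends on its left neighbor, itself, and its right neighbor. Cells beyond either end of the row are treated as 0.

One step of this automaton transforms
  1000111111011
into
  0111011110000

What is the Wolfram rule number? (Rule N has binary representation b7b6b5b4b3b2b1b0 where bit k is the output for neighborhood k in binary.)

147

position 5: 111 → 1  (bit 7 = 1)
position 9: 110 → 0  (bit 6 = 0)
position 10: 101 → 0  (bit 5 = 0)
position 1: 100 → 1  (bit 4 = 1)
position 4: 011 → 0  (bit 3 = 0)
position 0: 010 → 0  (bit 2 = 0)
position 3: 001 → 1  (bit 1 = 1)
position 2: 000 → 1  (bit 0 = 1)
bits b7..b0 = 10010011 = 147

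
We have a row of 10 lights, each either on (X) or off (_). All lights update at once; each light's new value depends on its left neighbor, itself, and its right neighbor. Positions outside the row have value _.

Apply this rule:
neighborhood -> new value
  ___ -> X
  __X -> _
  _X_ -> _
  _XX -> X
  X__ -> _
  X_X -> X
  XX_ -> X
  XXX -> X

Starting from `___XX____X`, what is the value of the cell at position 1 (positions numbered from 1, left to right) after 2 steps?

step 1: XX_XX_XX__
step 2: XXXXXXXX_X
position 1 holds X

X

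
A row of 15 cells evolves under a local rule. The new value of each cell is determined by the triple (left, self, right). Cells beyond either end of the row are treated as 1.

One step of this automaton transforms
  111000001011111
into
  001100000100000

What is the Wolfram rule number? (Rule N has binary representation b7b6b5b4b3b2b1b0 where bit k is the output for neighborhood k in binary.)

position 0: 111 → 0  (bit 7 = 0)
position 2: 110 → 1  (bit 6 = 1)
position 9: 101 → 1  (bit 5 = 1)
position 3: 100 → 1  (bit 4 = 1)
position 10: 011 → 0  (bit 3 = 0)
position 8: 010 → 0  (bit 2 = 0)
position 7: 001 → 0  (bit 1 = 0)
position 4: 000 → 0  (bit 0 = 0)
bits b7..b0 = 01110000 = 112

112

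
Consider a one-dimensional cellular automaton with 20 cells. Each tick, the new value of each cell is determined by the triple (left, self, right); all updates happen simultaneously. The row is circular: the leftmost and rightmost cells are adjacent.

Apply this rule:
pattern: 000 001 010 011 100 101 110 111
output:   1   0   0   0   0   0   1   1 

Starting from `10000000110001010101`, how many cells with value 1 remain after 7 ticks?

9

10111110010100000000
00011110000001111110
11001110111100111110
01000110011100011110
00010010001101001110
11000000100100000110
01011110000001110010
count of 1: 9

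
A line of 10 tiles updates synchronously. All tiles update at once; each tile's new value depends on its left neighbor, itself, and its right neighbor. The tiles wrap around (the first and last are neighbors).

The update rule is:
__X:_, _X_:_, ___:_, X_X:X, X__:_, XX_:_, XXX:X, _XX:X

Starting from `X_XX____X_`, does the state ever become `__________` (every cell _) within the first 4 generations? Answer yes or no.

_XX______X
XX________
X_________
__________
all cells are _ at generation 4

yes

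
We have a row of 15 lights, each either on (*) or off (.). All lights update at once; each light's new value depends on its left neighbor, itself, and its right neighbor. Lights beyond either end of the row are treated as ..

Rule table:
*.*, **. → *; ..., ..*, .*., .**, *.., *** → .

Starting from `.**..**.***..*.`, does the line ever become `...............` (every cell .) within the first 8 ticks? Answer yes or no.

tick 1: ..*...**..*....
tick 2: .......*.......
tick 3: ...............
all cells are . at tick 3

yes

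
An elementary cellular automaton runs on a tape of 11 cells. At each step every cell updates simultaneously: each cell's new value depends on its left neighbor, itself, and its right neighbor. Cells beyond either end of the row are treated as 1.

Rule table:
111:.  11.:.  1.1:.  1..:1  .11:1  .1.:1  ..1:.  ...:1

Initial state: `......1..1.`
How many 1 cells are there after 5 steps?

11111.11.1.
......1..1.  (repeats step 0; period 2)
step 5: 11111.11.1.
count of 1: 8

8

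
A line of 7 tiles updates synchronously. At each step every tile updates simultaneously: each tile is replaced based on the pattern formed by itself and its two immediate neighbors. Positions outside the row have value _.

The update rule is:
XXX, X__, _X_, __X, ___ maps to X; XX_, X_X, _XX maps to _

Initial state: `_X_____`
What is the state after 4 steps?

X__X__X

XXXXXXX
_XXXXX_
X_XXX_X
X__X__X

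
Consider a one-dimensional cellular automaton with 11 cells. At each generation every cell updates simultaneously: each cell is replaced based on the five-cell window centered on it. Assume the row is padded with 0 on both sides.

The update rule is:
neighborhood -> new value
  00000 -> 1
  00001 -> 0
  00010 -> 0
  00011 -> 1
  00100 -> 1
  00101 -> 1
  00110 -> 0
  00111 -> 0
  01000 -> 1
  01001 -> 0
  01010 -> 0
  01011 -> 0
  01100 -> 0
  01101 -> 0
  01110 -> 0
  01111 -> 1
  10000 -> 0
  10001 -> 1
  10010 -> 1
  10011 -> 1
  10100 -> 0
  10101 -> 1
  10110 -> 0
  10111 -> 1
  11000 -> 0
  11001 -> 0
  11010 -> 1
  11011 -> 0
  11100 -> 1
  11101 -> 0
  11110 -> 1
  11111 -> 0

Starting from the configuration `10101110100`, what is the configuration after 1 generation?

10101001010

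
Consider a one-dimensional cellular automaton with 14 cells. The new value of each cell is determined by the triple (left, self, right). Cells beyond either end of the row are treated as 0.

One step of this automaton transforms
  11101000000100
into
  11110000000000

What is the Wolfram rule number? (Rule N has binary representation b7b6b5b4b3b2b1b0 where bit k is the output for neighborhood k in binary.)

position 1: 111 → 1  (bit 7 = 1)
position 2: 110 → 1  (bit 6 = 1)
position 3: 101 → 1  (bit 5 = 1)
position 5: 100 → 0  (bit 4 = 0)
position 0: 011 → 1  (bit 3 = 1)
position 4: 010 → 0  (bit 2 = 0)
position 10: 001 → 0  (bit 1 = 0)
position 6: 000 → 0  (bit 0 = 0)
bits b7..b0 = 11101000 = 232

232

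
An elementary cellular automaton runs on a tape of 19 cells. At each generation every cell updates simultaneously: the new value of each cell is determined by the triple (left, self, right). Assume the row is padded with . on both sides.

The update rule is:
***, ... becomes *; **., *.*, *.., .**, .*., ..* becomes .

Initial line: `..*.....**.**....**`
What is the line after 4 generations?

*...***.......**...
..*..*..*****....**
*........***..**...
..******..*......**

..******..*......**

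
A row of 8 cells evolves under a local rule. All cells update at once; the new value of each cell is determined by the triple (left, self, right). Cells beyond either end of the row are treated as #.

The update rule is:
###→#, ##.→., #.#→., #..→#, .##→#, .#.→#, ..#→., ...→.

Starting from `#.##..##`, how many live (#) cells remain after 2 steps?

5

..#.#.##
#.#.#.##
count of #: 5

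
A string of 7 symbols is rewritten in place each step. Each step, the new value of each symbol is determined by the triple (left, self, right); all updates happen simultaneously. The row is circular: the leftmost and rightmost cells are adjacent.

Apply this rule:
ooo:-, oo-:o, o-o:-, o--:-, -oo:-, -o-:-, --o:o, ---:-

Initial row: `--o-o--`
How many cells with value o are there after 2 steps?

1

step 1: -o-----
step 2: o------
count of o: 1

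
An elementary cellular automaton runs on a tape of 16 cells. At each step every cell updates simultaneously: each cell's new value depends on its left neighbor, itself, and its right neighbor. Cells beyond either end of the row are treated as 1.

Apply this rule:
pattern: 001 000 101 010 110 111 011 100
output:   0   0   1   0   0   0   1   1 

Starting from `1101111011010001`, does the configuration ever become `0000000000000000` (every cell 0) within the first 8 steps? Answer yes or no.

no

step 1: 0011000110101001
step 2: 1010100101010101
step 3: 0101010010101011
step 4: 1010101001010110
step 5: 0101010100101101
step 6: 1010101010011011
step 7: 0101010101010110
step 8: 1010101010101101
step 8 is 1010101010101101, still not uniform 0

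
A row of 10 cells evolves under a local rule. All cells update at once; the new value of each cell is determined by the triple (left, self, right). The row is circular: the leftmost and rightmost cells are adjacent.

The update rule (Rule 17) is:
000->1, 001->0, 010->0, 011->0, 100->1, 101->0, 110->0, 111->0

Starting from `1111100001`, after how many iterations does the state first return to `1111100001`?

0000011100
1111000011
0000111000
1110000111
0001110000
1100001111
0011100000
1000011111
0111000000
0000111111
1110000000
0001111110
1100000001
0011111100
1000000011
0111111000
0000000111
1111110000
0000001110
1111100001

20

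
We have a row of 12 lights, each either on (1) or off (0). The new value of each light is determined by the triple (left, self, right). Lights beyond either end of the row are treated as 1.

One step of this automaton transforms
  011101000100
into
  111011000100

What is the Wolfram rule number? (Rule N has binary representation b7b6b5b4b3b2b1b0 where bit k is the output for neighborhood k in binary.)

172

position 2: 111 → 1  (bit 7 = 1)
position 3: 110 → 0  (bit 6 = 0)
position 0: 101 → 1  (bit 5 = 1)
position 6: 100 → 0  (bit 4 = 0)
position 1: 011 → 1  (bit 3 = 1)
position 5: 010 → 1  (bit 2 = 1)
position 8: 001 → 0  (bit 1 = 0)
position 7: 000 → 0  (bit 0 = 0)
bits b7..b0 = 10101100 = 172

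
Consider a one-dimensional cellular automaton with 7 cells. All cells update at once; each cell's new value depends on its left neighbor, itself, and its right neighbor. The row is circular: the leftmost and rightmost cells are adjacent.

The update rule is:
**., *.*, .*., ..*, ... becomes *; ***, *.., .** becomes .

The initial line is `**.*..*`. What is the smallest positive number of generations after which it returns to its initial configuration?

7

generation 1: .***.*.
generation 2: *..***.
generation 3: *.*..**
generation 4: ***.*..
generation 5: ..***.*
generation 6: .*..***
generation 7: **.*..*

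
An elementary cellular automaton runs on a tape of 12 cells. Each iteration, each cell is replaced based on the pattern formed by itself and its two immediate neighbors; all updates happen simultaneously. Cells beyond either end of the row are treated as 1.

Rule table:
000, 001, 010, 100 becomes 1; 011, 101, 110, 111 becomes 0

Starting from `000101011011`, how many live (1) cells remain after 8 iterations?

111101000000
000001111111
111110000000
000001111111  (repeats iteration 2; period 2)
iteration 8: 000001111111
count of 1: 7

7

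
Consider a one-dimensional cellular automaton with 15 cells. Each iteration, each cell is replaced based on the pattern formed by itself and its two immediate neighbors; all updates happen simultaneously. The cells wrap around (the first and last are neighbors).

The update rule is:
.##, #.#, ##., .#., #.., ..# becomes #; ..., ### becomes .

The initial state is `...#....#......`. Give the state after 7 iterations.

##........##...

..###..###.....
.##.####.##....
#####..#####...
#...####...##.#
##.##..##.#####
.##########....
##........##...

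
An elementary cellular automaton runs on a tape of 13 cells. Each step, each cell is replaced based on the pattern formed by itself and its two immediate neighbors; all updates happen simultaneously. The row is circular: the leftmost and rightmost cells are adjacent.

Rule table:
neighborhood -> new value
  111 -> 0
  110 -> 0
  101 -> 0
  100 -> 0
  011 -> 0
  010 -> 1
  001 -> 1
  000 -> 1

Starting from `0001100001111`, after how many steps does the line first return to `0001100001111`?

26

step 1: 0110001110000
step 2: 1000110000111
step 3: 0011000111000
step 4: 1100011000011
step 5: 0001100011100
step 6: 1110001100001
step 7: 0000110001110
step 8: 1111000110000
step 9: 0000011000111
step 10: 0111100011000
step 11: 1000001100011
step 12: 0011110001100
step 13: 1100000110001
step 14: 0001111000110
step 15: 1110000011000
step 16: 0000111100011
step 17: 0111000001100
step 18: 1000011110001
step 19: 0011100000110
step 20: 1100001111000
step 21: 0001110000011
step 22: 0110000111100
step 23: 1000111000001
step 24: 0011000011110
step 25: 1100011100000
step 26: 0001100001111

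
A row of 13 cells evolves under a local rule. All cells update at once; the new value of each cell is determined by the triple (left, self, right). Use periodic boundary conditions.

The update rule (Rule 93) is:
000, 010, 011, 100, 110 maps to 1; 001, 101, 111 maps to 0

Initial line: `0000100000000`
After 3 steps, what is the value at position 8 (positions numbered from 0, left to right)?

1110111111111
0010100000000
1010111111111
position 8 holds 1

1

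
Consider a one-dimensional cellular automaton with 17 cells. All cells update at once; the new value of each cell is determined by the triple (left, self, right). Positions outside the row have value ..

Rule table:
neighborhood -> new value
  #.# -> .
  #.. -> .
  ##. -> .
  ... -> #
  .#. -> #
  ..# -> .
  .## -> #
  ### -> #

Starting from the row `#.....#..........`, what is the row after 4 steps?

#.#.#.#.######..#

step 1: #.###.#.#########
step 2: #.##..#.########.
step 3: #.#...#.#######..
step 4: #.#.#.#.######..#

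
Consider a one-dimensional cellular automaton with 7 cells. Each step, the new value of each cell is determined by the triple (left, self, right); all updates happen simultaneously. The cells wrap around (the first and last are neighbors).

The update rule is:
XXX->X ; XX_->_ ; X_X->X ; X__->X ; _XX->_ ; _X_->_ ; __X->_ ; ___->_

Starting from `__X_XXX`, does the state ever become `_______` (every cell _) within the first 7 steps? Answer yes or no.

no

X__X_X_
_X__X_X
X_X__X_
_X_X__X
X_X_X__
_X_X_X_
__X_X_X
step 7 is __X_X_X, still not uniform _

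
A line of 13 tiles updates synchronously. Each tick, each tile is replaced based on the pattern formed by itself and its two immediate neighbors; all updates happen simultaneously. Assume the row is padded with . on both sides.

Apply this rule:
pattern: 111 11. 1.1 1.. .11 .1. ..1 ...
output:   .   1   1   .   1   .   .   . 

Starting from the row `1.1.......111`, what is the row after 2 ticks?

...........1.

.1........1.1
...........1.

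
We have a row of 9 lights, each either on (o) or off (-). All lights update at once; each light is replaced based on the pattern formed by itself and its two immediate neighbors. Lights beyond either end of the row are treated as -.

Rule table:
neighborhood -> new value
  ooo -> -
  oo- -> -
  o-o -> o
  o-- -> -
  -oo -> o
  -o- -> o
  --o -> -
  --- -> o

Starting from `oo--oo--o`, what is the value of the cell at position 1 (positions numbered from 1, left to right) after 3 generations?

o---o---o
o-o-o-o-o
ooooooooo
position 1 holds o

o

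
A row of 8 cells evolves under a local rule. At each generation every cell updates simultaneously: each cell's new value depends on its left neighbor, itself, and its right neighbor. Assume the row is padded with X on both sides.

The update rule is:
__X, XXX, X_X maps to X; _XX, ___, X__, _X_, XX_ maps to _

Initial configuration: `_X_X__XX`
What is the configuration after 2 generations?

_X__X_X_

X_X__X_X
_X__X_X_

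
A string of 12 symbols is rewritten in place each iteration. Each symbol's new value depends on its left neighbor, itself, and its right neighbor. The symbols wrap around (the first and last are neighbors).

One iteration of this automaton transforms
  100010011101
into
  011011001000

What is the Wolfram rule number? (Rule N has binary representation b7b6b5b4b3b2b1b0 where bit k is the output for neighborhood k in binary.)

149

position 8: 111 → 1  (bit 7 = 1)
position 0: 110 → 0  (bit 6 = 0)
position 10: 101 → 0  (bit 5 = 0)
position 1: 100 → 1  (bit 4 = 1)
position 7: 011 → 0  (bit 3 = 0)
position 4: 010 → 1  (bit 2 = 1)
position 3: 001 → 0  (bit 1 = 0)
position 2: 000 → 1  (bit 0 = 1)
bits b7..b0 = 10010101 = 149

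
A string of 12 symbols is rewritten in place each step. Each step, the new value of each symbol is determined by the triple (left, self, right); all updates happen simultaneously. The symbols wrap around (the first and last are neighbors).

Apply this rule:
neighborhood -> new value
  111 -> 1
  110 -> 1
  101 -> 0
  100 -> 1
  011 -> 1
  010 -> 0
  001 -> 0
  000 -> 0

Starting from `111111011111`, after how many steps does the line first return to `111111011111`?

111111011111

1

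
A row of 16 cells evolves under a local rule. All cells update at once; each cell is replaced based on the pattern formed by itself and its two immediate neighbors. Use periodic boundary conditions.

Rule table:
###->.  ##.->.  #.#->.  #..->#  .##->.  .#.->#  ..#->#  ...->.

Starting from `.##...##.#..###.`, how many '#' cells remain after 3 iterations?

#..#.#...###...#
.###.##.#...#.#.
#.......##.##.##
count of #: 7

7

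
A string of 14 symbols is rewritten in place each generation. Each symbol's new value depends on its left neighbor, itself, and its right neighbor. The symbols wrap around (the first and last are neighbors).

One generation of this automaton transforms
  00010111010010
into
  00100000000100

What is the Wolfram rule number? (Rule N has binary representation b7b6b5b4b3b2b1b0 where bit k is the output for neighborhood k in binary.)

2

position 6: 111 → 0  (bit 7 = 0)
position 7: 110 → 0  (bit 6 = 0)
position 4: 101 → 0  (bit 5 = 0)
position 10: 100 → 0  (bit 4 = 0)
position 5: 011 → 0  (bit 3 = 0)
position 3: 010 → 0  (bit 2 = 0)
position 2: 001 → 1  (bit 1 = 1)
position 0: 000 → 0  (bit 0 = 0)
bits b7..b0 = 00000010 = 2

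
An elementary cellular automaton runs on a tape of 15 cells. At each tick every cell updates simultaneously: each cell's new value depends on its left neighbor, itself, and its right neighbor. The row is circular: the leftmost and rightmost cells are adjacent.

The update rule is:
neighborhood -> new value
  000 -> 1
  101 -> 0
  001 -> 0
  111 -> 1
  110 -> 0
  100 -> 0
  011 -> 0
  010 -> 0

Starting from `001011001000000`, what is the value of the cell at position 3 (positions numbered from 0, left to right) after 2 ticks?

tick 1: 100000000011111
tick 2: 001111111001111
position 3 holds 1

1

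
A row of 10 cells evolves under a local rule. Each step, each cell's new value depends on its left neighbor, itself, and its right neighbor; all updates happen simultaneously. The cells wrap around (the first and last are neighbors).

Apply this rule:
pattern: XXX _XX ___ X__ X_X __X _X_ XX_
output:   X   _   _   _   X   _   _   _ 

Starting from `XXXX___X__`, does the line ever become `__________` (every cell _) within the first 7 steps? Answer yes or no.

_XX_______
__________
all cells are _ at step 2

yes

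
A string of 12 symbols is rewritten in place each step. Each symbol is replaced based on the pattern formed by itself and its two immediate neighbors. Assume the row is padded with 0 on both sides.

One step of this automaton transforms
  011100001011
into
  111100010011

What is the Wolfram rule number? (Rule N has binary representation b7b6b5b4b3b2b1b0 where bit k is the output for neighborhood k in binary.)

202

position 2: 111 → 1  (bit 7 = 1)
position 3: 110 → 1  (bit 6 = 1)
position 9: 101 → 0  (bit 5 = 0)
position 4: 100 → 0  (bit 4 = 0)
position 1: 011 → 1  (bit 3 = 1)
position 8: 010 → 0  (bit 2 = 0)
position 0: 001 → 1  (bit 1 = 1)
position 5: 000 → 0  (bit 0 = 0)
bits b7..b0 = 11001010 = 202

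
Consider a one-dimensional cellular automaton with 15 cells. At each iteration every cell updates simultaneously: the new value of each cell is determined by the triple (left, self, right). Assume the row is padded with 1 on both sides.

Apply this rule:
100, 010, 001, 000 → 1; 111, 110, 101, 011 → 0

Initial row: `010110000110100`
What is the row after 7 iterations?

000001111000111

iteration 1: 010001111000111
iteration 2: 011110000111000
iteration 3: 000001111000111
iteration 4: 111110000111000
iteration 5: 000001111000111  (repeats iteration 3; period 2)
iteration 7: 000001111000111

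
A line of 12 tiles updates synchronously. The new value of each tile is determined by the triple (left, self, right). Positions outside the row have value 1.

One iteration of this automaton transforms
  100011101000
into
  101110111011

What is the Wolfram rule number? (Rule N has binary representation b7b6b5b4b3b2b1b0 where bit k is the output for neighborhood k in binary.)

111

position 5: 111 → 0  (bit 7 = 0)
position 0: 110 → 1  (bit 6 = 1)
position 7: 101 → 1  (bit 5 = 1)
position 1: 100 → 0  (bit 4 = 0)
position 4: 011 → 1  (bit 3 = 1)
position 8: 010 → 1  (bit 2 = 1)
position 3: 001 → 1  (bit 1 = 1)
position 2: 000 → 1  (bit 0 = 1)
bits b7..b0 = 01101111 = 111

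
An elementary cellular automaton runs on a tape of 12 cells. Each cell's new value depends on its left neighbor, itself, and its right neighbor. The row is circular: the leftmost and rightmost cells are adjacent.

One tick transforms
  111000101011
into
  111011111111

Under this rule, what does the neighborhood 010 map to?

1

At position 6 the neighborhood is 010; the next row has 1 there.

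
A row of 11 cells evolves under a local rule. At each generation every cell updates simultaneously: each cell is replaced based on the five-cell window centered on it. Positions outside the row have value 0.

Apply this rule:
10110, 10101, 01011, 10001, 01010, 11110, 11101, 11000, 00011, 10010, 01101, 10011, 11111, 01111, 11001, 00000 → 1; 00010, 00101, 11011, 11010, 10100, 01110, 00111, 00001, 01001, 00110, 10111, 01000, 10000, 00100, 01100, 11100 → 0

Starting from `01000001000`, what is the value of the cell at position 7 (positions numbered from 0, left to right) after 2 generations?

1

00001000001
11000001000
position 7 holds 1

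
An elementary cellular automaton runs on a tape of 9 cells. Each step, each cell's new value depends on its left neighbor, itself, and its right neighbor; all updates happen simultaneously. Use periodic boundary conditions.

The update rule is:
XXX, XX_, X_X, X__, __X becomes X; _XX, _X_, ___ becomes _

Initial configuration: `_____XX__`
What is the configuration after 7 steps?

_X_XX_X_X

____X_XX_
___X_X_XX
X_X_X_X_X
XX_X_X_X_
_XX_X_X_X
X_XX_X_X_
_X_XX_X_X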